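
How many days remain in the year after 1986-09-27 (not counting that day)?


Day of year: 270 of 365
Remaining = 365 - 270

95 days


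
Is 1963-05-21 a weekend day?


Anchor: Jan 1, 1963. With p = 1963 - 1 = 1962: (p + p//4 - p//100 + p//400) mod 7 = (1962 + 490 - 19 + 4) mod 7 = 2437 mod 7 = 1 -> Tuesday (Mon=0 ... Sun=6)
Day of year: 141; offset = 140
Weekday index = (1 + 140) mod 7 = 1 -> Tuesday
Weekend days: Saturday, Sunday

No


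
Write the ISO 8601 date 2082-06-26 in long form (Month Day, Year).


ISO 2082-06-26 parses as year=2082, month=06, day=26
Month 6 -> June

June 26, 2082


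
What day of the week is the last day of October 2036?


October 2036 has 31 days
Anchor: Jan 1, 2036. With p = 2036 - 1 = 2035: (p + p//4 - p//100 + p//400) mod 7 = (2035 + 508 - 20 + 5) mod 7 = 2528 mod 7 = 1 -> Tuesday (Mon=0 ... Sun=6)
Days before October (Jan-Sep): 274; October 1 index = (1 + 274) mod 7 = 2 -> Wednesday
Last day offset: 31 - 1 = 30 days
Weekday index = (2 + 30) mod 7 = 4

Friday, October 31


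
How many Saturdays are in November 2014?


November 2014 has 30 days
Anchor: Jan 1, 2014. With p = 2014 - 1 = 2013: (p + p//4 - p//100 + p//400) mod 7 = (2013 + 503 - 20 + 5) mod 7 = 2501 mod 7 = 2 -> Wednesday (Mon=0 ... Sun=6)
Days before November (Jan-Oct): 304; November 1 index = (2 + 304) mod 7 = 5 -> Saturday
First Saturday is November 1
Saturdays: 1, 8, 15, 22, 29

5 Saturdays


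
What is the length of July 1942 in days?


July 1942

31 days


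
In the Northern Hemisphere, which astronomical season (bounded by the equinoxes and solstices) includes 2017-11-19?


Date: November 19
Astronomical Autumn (approx.; exact equinox/solstice day varies by year): September 22 to December 20
November 19 falls within the Autumn window

Autumn


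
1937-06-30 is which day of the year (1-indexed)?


Date: June 30, 1937
Days in months 1 through 5: 151
Plus 30 days in June

Day of year: 181


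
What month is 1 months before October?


October is month 10
10 - 1 = 9

September


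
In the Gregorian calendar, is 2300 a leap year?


Gregorian leap year rule: divisible by 4, but not by 100, unless also by 400.
2300 is divisible by 100 but not 400 -> not a leap year

No


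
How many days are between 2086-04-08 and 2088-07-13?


From 2086-04-08 to 2088-07-13
2086-04-08: days before April = 31 + 28 + 31 = 90 (2086 is not a leap year); day of year = 90 + 8 = 98
2088-07-13: days before July = 31 + 29 + 31 + 30 + 31 + 30 = 182 (2088 is a leap year); day of year = 182 + 13 = 195
Rest of 2086: 365 - 98 = 267
Full years 2087 (365): 365
Total = 267 + 365 + 195 = 827

827 days


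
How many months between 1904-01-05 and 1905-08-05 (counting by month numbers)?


From January 1904 to August 1905
1 year * 12 = 12 months, plus 7 months = 19

19 months


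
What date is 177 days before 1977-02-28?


Start: 1977-02-28, subtract 177 days
Back 28 days from February 28 reaches January 31, 1977 -> 149 left
January 1977 has 31 days -> back to December 31, 1976 -> 118 left
December 1976 has 31 days -> back to November 30, 1976 -> 87 left
November 1976 has 30 days -> back to October 31, 1976 -> 57 left
October 1976 has 31 days -> back to September 30, 1976 -> 26 left
September 1976: 30 - 26 = 4 -> lands on September 4

Result: 1976-09-04


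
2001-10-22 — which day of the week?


Date: October 22, 2001
Anchor: Jan 1, 2001. With p = 2001 - 1 = 2000: (p + p//4 - p//100 + p//400) mod 7 = (2000 + 500 - 20 + 5) mod 7 = 2485 mod 7 = 0 -> Monday (Mon=0 ... Sun=6)
Days before October (Jan-Sep): 273; offset = 273 + 22 - 1 = 294
Weekday index = (0 + 294) mod 7 = 0

Day of the week: Monday


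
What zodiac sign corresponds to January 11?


Date: January 11
Conventional tropical zodiac dates: Capricorn from December 22 onward; Aquarius starts January 20
January 11 falls within the Capricorn range

Capricorn


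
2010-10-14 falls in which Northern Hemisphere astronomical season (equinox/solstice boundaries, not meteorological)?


Date: October 14
Astronomical Autumn (approx.; exact equinox/solstice day varies by year): September 22 to December 20
October 14 falls within the Autumn window

Autumn


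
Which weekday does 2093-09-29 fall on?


Date: September 29, 2093
Anchor: Jan 1, 2093. With p = 2093 - 1 = 2092: (p + p//4 - p//100 + p//400) mod 7 = (2092 + 523 - 20 + 5) mod 7 = 2600 mod 7 = 3 -> Thursday (Mon=0 ... Sun=6)
Days before September (Jan-Aug): 243; offset = 243 + 29 - 1 = 271
Weekday index = (3 + 271) mod 7 = 1

Day of the week: Tuesday


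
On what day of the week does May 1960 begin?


Target: May 1, 1960
Anchor: Jan 1, 1960. With p = 1960 - 1 = 1959: (p + p//4 - p//100 + p//400) mod 7 = (1959 + 489 - 19 + 4) mod 7 = 2433 mod 7 = 4 -> Friday (Mon=0 ... Sun=6)
Days before May (Jan-Apr): 121 days
Weekday index = (4 + 121) mod 7 = 6

Sunday


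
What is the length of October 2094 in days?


October 2094

31 days


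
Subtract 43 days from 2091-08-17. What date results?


Start: 2091-08-17, subtract 43 days
Back 17 days from August 17 reaches July 31, 2091 -> 26 left
July 2091: 31 - 26 = 5 -> lands on July 5

Result: 2091-07-05


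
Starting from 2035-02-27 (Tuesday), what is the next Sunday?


Current: Tuesday
Target: Sunday
Days ahead: 5

Next Sunday: 2035-03-04


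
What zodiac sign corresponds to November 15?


Date: November 15
Conventional tropical zodiac dates: Scorpio from October 23 onward; Sagittarius starts November 22
November 15 falls within the Scorpio range

Scorpio


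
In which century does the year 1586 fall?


Century = (year - 1) // 100 + 1
= (1586 - 1) // 100 + 1
= 1585 // 100 + 1
= 15 + 1

16th century


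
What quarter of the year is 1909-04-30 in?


Month: April (month 4)
Q1: Jan-Mar, Q2: Apr-Jun, Q3: Jul-Sep, Q4: Oct-Dec

Q2


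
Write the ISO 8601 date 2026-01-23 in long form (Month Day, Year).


ISO 2026-01-23 parses as year=2026, month=01, day=23
Month 1 -> January

January 23, 2026


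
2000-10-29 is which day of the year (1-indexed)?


Date: October 29, 2000
Days in months 1 through 9: 274
Plus 29 days in October

Day of year: 303


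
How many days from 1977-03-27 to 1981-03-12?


From 1977-03-27 to 1981-03-12
1977-03-27: days before March = 31 + 28 = 59 (1977 is not a leap year); day of year = 59 + 27 = 86
1981-03-12: days before March = 31 + 28 = 59 (1981 is not a leap year); day of year = 59 + 12 = 71
Rest of 1977: 365 - 86 = 279
Full years 1978 (365), 1979 (365), 1980 (366): 1096
Total = 279 + 1096 + 71 = 1446

1446 days


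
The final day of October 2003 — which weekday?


October 2003 has 31 days
Anchor: Jan 1, 2003. With p = 2003 - 1 = 2002: (p + p//4 - p//100 + p//400) mod 7 = (2002 + 500 - 20 + 5) mod 7 = 2487 mod 7 = 2 -> Wednesday (Mon=0 ... Sun=6)
Days before October (Jan-Sep): 273; October 1 index = (2 + 273) mod 7 = 2 -> Wednesday
Last day offset: 31 - 1 = 30 days
Weekday index = (2 + 30) mod 7 = 4

Friday, October 31


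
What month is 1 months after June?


June is month 6
6 + 1 = 7

July


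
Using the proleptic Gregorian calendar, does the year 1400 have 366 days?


Gregorian leap year rule: divisible by 4, but not by 100, unless also by 400.
1400 is divisible by 100 but not 400 -> not a leap year

No


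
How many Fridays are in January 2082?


January 2082 has 31 days
Anchor: Jan 1, 2082. With p = 2082 - 1 = 2081: (p + p//4 - p//100 + p//400) mod 7 = (2081 + 520 - 20 + 5) mod 7 = 2586 mod 7 = 3 -> Thursday (Mon=0 ... Sun=6)
January 1 is the anchor itself -> Thursday
First Friday is January 2
Fridays: 2, 9, 16, 23, 30

5 Fridays


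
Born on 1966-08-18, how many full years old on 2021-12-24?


Birth: 1966-08-18
Reference: 2021-12-24
Year difference: 2021 - 1966 = 55

55 years old


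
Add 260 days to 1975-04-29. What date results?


Start: 1975-04-29, add 260 days
April 1975 has 30 days: 30 - 29 = 1 day to April 30 -> 259 left
May 1975 has 31 days -> 228 left
June 1975 has 30 days -> 198 left
July 1975 has 31 days -> 167 left
August 1975 has 31 days -> 136 left
September 1975 has 30 days -> 106 left
October 1975 has 31 days -> 75 left
November 1975 has 30 days -> 45 left
December 1975 has 31 days -> 14 left
January 1976: 14 <= 31 -> lands on January 14

Result: 1976-01-14


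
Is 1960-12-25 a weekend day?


Anchor: Jan 1, 1960. With p = 1960 - 1 = 1959: (p + p//4 - p//100 + p//400) mod 7 = (1959 + 489 - 19 + 4) mod 7 = 2433 mod 7 = 4 -> Friday (Mon=0 ... Sun=6)
Day of year: 360; offset = 359
Weekday index = (4 + 359) mod 7 = 6 -> Sunday
Weekend days: Saturday, Sunday

Yes


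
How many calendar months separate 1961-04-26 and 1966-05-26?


From April 1961 to May 1966
5 years * 12 = 60 months, plus 1 month = 61

61 months


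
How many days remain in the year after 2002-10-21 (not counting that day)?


Day of year: 294 of 365
Remaining = 365 - 294

71 days


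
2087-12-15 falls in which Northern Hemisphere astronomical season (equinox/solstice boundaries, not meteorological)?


Date: December 15
Astronomical Autumn (approx.; exact equinox/solstice day varies by year): September 22 to December 20
December 15 falls within the Autumn window

Autumn


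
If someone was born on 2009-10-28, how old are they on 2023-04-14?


Birth: 2009-10-28
Reference: 2023-04-14
Year difference: 2023 - 2009 = 14
Birthday not yet reached in 2023, subtract 1

13 years old


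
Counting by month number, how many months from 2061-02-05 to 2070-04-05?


From February 2061 to April 2070
9 years * 12 = 108 months, plus 2 months = 110

110 months


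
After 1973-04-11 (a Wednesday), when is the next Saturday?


Current: Wednesday
Target: Saturday
Days ahead: 3

Next Saturday: 1973-04-14


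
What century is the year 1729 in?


Century = (year - 1) // 100 + 1
= (1729 - 1) // 100 + 1
= 1728 // 100 + 1
= 17 + 1

18th century


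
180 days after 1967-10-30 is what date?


Start: 1967-10-30, add 180 days
October 1967 has 31 days: 31 - 30 = 1 day to October 31 -> 179 left
November 1967 has 30 days -> 149 left
December 1967 has 31 days -> 118 left
January 1968 has 31 days -> 87 left
February 1968 has 29 days -> 58 left
March 1968 has 31 days -> 27 left
April 1968: 27 <= 30 -> lands on April 27

Result: 1968-04-27


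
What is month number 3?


Month 3 of 12

March


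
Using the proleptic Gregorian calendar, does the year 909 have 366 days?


Gregorian leap year rule: divisible by 4, but not by 100, unless also by 400.
909 is not divisible by 4 -> not a leap year

No


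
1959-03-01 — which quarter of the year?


Month: March (month 3)
Q1: Jan-Mar, Q2: Apr-Jun, Q3: Jul-Sep, Q4: Oct-Dec

Q1


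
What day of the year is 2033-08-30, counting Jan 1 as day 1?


Date: August 30, 2033
Days in months 1 through 7: 212
Plus 30 days in August

Day of year: 242


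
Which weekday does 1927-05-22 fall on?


Date: May 22, 1927
Anchor: Jan 1, 1927. With p = 1927 - 1 = 1926: (p + p//4 - p//100 + p//400) mod 7 = (1926 + 481 - 19 + 4) mod 7 = 2392 mod 7 = 5 -> Saturday (Mon=0 ... Sun=6)
Days before May (Jan-Apr): 120; offset = 120 + 22 - 1 = 141
Weekday index = (5 + 141) mod 7 = 6

Day of the week: Sunday


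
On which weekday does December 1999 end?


December 1999 has 31 days
Anchor: Jan 1, 1999. With p = 1999 - 1 = 1998: (p + p//4 - p//100 + p//400) mod 7 = (1998 + 499 - 19 + 4) mod 7 = 2482 mod 7 = 4 -> Friday (Mon=0 ... Sun=6)
Days before December (Jan-Nov): 334; December 1 index = (4 + 334) mod 7 = 2 -> Wednesday
Last day offset: 31 - 1 = 30 days
Weekday index = (2 + 30) mod 7 = 4

Friday, December 31


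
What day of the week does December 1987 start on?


Target: December 1, 1987
Anchor: Jan 1, 1987. With p = 1987 - 1 = 1986: (p + p//4 - p//100 + p//400) mod 7 = (1986 + 496 - 19 + 4) mod 7 = 2467 mod 7 = 3 -> Thursday (Mon=0 ... Sun=6)
Days before December (Jan-Nov): 334 days
Weekday index = (3 + 334) mod 7 = 1

Tuesday


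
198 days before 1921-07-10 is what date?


Start: 1921-07-10, subtract 198 days
Back 10 days from July 10 reaches June 30, 1921 -> 188 left
June 1921 has 30 days -> back to May 31, 1921 -> 158 left
May 1921 has 31 days -> back to April 30, 1921 -> 127 left
April 1921 has 30 days -> back to March 31, 1921 -> 97 left
March 1921 has 31 days -> back to February 28, 1921 -> 66 left
February 1921 has 28 days -> back to January 31, 1921 -> 38 left
January 1921 has 31 days -> back to December 31, 1920 -> 7 left
December 1920: 31 - 7 = 24 -> lands on December 24

Result: 1920-12-24


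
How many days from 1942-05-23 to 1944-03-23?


From 1942-05-23 to 1944-03-23
1942-05-23: days before May = 31 + 28 + 31 + 30 = 120 (1942 is not a leap year); day of year = 120 + 23 = 143
1944-03-23: days before March = 31 + 29 = 60 (1944 is a leap year); day of year = 60 + 23 = 83
Rest of 1942: 365 - 143 = 222
Full years 1943 (365): 365
Total = 222 + 365 + 83 = 670

670 days


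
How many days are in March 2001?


March 2001

31 days


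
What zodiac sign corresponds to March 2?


Date: March 2
Conventional tropical zodiac dates: Pisces from February 19 onward; Aries starts March 21
March 2 falls within the Pisces range

Pisces


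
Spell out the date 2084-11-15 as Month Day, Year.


ISO 2084-11-15 parses as year=2084, month=11, day=15
Month 11 -> November

November 15, 2084


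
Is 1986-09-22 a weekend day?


Anchor: Jan 1, 1986. With p = 1986 - 1 = 1985: (p + p//4 - p//100 + p//400) mod 7 = (1985 + 496 - 19 + 4) mod 7 = 2466 mod 7 = 2 -> Wednesday (Mon=0 ... Sun=6)
Day of year: 265; offset = 264
Weekday index = (2 + 264) mod 7 = 0 -> Monday
Weekend days: Saturday, Sunday

No


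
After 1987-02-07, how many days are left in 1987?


Day of year: 38 of 365
Remaining = 365 - 38

327 days


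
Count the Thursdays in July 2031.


July 2031 has 31 days
Anchor: Jan 1, 2031. With p = 2031 - 1 = 2030: (p + p//4 - p//100 + p//400) mod 7 = (2030 + 507 - 20 + 5) mod 7 = 2522 mod 7 = 2 -> Wednesday (Mon=0 ... Sun=6)
Days before July (Jan-Jun): 181; July 1 index = (2 + 181) mod 7 = 1 -> Tuesday
First Thursday is July 3
Thursdays: 3, 10, 17, 24, 31

5 Thursdays


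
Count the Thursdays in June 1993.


June 1993 has 30 days
Anchor: Jan 1, 1993. With p = 1993 - 1 = 1992: (p + p//4 - p//100 + p//400) mod 7 = (1992 + 498 - 19 + 4) mod 7 = 2475 mod 7 = 4 -> Friday (Mon=0 ... Sun=6)
Days before June (Jan-May): 151; June 1 index = (4 + 151) mod 7 = 1 -> Tuesday
First Thursday is June 3
Thursdays: 3, 10, 17, 24

4 Thursdays


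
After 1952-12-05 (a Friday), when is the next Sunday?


Current: Friday
Target: Sunday
Days ahead: 2

Next Sunday: 1952-12-07


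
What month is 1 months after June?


June is month 6
6 + 1 = 7

July


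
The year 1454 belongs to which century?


Century = (year - 1) // 100 + 1
= (1454 - 1) // 100 + 1
= 1453 // 100 + 1
= 14 + 1

15th century


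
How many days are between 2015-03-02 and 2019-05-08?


From 2015-03-02 to 2019-05-08
2015-03-02: days before March = 31 + 28 = 59 (2015 is not a leap year); day of year = 59 + 2 = 61
2019-05-08: days before May = 31 + 28 + 31 + 30 = 120 (2019 is not a leap year); day of year = 120 + 8 = 128
Rest of 2015: 365 - 61 = 304
Full years 2016 (366), 2017 (365), 2018 (365): 1096
Total = 304 + 1096 + 128 = 1528

1528 days


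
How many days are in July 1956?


July 1956

31 days


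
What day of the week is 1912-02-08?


Date: February 8, 1912
Anchor: Jan 1, 1912. With p = 1912 - 1 = 1911: (p + p//4 - p//100 + p//400) mod 7 = (1911 + 477 - 19 + 4) mod 7 = 2373 mod 7 = 0 -> Monday (Mon=0 ... Sun=6)
Days before February (Jan): 31; offset = 31 + 8 - 1 = 38
Weekday index = (0 + 38) mod 7 = 3

Day of the week: Thursday


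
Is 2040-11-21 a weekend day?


Anchor: Jan 1, 2040. With p = 2040 - 1 = 2039: (p + p//4 - p//100 + p//400) mod 7 = (2039 + 509 - 20 + 5) mod 7 = 2533 mod 7 = 6 -> Sunday (Mon=0 ... Sun=6)
Day of year: 326; offset = 325
Weekday index = (6 + 325) mod 7 = 2 -> Wednesday
Weekend days: Saturday, Sunday

No


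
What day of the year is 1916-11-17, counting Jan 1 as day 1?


Date: November 17, 1916
Days in months 1 through 10: 305
Plus 17 days in November

Day of year: 322


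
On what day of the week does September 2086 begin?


Target: September 1, 2086
Anchor: Jan 1, 2086. With p = 2086 - 1 = 2085: (p + p//4 - p//100 + p//400) mod 7 = (2085 + 521 - 20 + 5) mod 7 = 2591 mod 7 = 1 -> Tuesday (Mon=0 ... Sun=6)
Days before September (Jan-Aug): 243 days
Weekday index = (1 + 243) mod 7 = 6

Sunday


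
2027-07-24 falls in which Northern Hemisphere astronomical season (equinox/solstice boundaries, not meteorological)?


Date: July 24
Astronomical Summer (approx.; exact equinox/solstice day varies by year): June 21 to September 21
July 24 falls within the Summer window

Summer


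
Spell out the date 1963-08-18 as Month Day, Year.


ISO 1963-08-18 parses as year=1963, month=08, day=18
Month 8 -> August

August 18, 1963


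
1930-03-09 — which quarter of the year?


Month: March (month 3)
Q1: Jan-Mar, Q2: Apr-Jun, Q3: Jul-Sep, Q4: Oct-Dec

Q1


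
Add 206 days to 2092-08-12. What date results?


Start: 2092-08-12, add 206 days
August 2092 has 31 days: 31 - 12 = 19 days to August 31 -> 187 left
September 2092 has 30 days -> 157 left
October 2092 has 31 days -> 126 left
November 2092 has 30 days -> 96 left
December 2092 has 31 days -> 65 left
January 2093 has 31 days -> 34 left
February 2093 has 28 days -> 6 left
March 2093: 6 <= 31 -> lands on March 6

Result: 2093-03-06


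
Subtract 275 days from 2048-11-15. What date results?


Start: 2048-11-15, subtract 275 days
Back 15 days from November 15 reaches October 31, 2048 -> 260 left
October 2048 has 31 days -> back to September 30, 2048 -> 229 left
September 2048 has 30 days -> back to August 31, 2048 -> 199 left
August 2048 has 31 days -> back to July 31, 2048 -> 168 left
July 2048 has 31 days -> back to June 30, 2048 -> 137 left
June 2048 has 30 days -> back to May 31, 2048 -> 107 left
May 2048 has 31 days -> back to April 30, 2048 -> 76 left
April 2048 has 30 days -> back to March 31, 2048 -> 46 left
March 2048 has 31 days -> back to February 29, 2048 -> 15 left
February 2048: 29 - 15 = 14 -> lands on February 14

Result: 2048-02-14


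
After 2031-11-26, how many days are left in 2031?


Day of year: 330 of 365
Remaining = 365 - 330

35 days


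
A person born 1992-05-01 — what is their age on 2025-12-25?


Birth: 1992-05-01
Reference: 2025-12-25
Year difference: 2025 - 1992 = 33

33 years old


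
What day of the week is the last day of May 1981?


May 1981 has 31 days
Anchor: Jan 1, 1981. With p = 1981 - 1 = 1980: (p + p//4 - p//100 + p//400) mod 7 = (1980 + 495 - 19 + 4) mod 7 = 2460 mod 7 = 3 -> Thursday (Mon=0 ... Sun=6)
Days before May (Jan-Apr): 120; May 1 index = (3 + 120) mod 7 = 4 -> Friday
Last day offset: 31 - 1 = 30 days
Weekday index = (4 + 30) mod 7 = 6

Sunday, May 31


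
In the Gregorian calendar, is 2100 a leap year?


Gregorian leap year rule: divisible by 4, but not by 100, unless also by 400.
2100 is divisible by 100 but not 400 -> not a leap year

No


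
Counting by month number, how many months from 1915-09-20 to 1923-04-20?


From September 1915 to April 1923
8 years * 12 = 96 months, minus 5 months = 91

91 months


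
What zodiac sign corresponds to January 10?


Date: January 10
Conventional tropical zodiac dates: Capricorn from December 22 onward; Aquarius starts January 20
January 10 falls within the Capricorn range

Capricorn


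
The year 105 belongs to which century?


Century = (year - 1) // 100 + 1
= (105 - 1) // 100 + 1
= 104 // 100 + 1
= 1 + 1

2nd century


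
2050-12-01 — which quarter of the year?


Month: December (month 12)
Q1: Jan-Mar, Q2: Apr-Jun, Q3: Jul-Sep, Q4: Oct-Dec

Q4


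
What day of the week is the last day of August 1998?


August 1998 has 31 days
Anchor: Jan 1, 1998. With p = 1998 - 1 = 1997: (p + p//4 - p//100 + p//400) mod 7 = (1997 + 499 - 19 + 4) mod 7 = 2481 mod 7 = 3 -> Thursday (Mon=0 ... Sun=6)
Days before August (Jan-Jul): 212; August 1 index = (3 + 212) mod 7 = 5 -> Saturday
Last day offset: 31 - 1 = 30 days
Weekday index = (5 + 30) mod 7 = 0

Monday, August 31


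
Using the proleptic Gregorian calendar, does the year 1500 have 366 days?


Gregorian leap year rule: divisible by 4, but not by 100, unless also by 400.
1500 is divisible by 100 but not 400 -> not a leap year

No


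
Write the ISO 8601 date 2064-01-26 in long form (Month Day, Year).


ISO 2064-01-26 parses as year=2064, month=01, day=26
Month 1 -> January

January 26, 2064


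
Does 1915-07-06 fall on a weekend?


Anchor: Jan 1, 1915. With p = 1915 - 1 = 1914: (p + p//4 - p//100 + p//400) mod 7 = (1914 + 478 - 19 + 4) mod 7 = 2377 mod 7 = 4 -> Friday (Mon=0 ... Sun=6)
Day of year: 187; offset = 186
Weekday index = (4 + 186) mod 7 = 1 -> Tuesday
Weekend days: Saturday, Sunday

No


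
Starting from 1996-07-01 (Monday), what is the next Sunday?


Current: Monday
Target: Sunday
Days ahead: 6

Next Sunday: 1996-07-07


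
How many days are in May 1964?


May 1964

31 days


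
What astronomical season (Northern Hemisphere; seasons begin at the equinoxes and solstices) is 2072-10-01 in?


Date: October 1
Astronomical Autumn (approx.; exact equinox/solstice day varies by year): September 22 to December 20
October 1 falls within the Autumn window

Autumn


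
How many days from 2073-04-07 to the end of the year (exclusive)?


Day of year: 97 of 365
Remaining = 365 - 97

268 days


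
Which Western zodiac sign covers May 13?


Date: May 13
Conventional tropical zodiac dates: Taurus from April 20 onward; Gemini starts May 21
May 13 falls within the Taurus range

Taurus


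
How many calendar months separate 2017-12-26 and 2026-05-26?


From December 2017 to May 2026
9 years * 12 = 108 months, minus 7 months = 101

101 months


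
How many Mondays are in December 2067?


December 2067 has 31 days
Anchor: Jan 1, 2067. With p = 2067 - 1 = 2066: (p + p//4 - p//100 + p//400) mod 7 = (2066 + 516 - 20 + 5) mod 7 = 2567 mod 7 = 5 -> Saturday (Mon=0 ... Sun=6)
Days before December (Jan-Nov): 334; December 1 index = (5 + 334) mod 7 = 3 -> Thursday
First Monday is December 5
Mondays: 5, 12, 19, 26

4 Mondays


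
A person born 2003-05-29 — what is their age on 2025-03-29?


Birth: 2003-05-29
Reference: 2025-03-29
Year difference: 2025 - 2003 = 22
Birthday not yet reached in 2025, subtract 1

21 years old


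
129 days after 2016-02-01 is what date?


Start: 2016-02-01, add 129 days
February 2016 has 29 days: 29 - 1 = 28 days to February 29 -> 101 left
March 2016 has 31 days -> 70 left
April 2016 has 30 days -> 40 left
May 2016 has 31 days -> 9 left
June 2016: 9 <= 30 -> lands on June 9

Result: 2016-06-09


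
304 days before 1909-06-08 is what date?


Start: 1909-06-08, subtract 304 days
Back 8 days from June 8 reaches May 31, 1909 -> 296 left
May 1909 has 31 days -> back to April 30, 1909 -> 265 left
April 1909 has 30 days -> back to March 31, 1909 -> 235 left
March 1909 has 31 days -> back to February 28, 1909 -> 204 left
February 1909 has 28 days -> back to January 31, 1909 -> 176 left
January 1909 has 31 days -> back to December 31, 1908 -> 145 left
December 1908 has 31 days -> back to November 30, 1908 -> 114 left
November 1908 has 30 days -> back to October 31, 1908 -> 84 left
October 1908 has 31 days -> back to September 30, 1908 -> 53 left
September 1908 has 30 days -> back to August 31, 1908 -> 23 left
August 1908: 31 - 23 = 8 -> lands on August 8

Result: 1908-08-08


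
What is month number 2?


Month 2 of 12

February


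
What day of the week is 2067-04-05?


Date: April 5, 2067
Anchor: Jan 1, 2067. With p = 2067 - 1 = 2066: (p + p//4 - p//100 + p//400) mod 7 = (2066 + 516 - 20 + 5) mod 7 = 2567 mod 7 = 5 -> Saturday (Mon=0 ... Sun=6)
Days before April (Jan-Mar): 90; offset = 90 + 5 - 1 = 94
Weekday index = (5 + 94) mod 7 = 1

Day of the week: Tuesday


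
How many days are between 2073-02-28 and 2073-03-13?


From 2073-02-28 to 2073-03-13
2073-02-28: days before February = 31; day of year = 31 + 28 = 59
2073-03-13: days before March = 31 + 28 = 59 (2073 is not a leap year); day of year = 59 + 13 = 72
Same year: 72 - 59 = 13

13 days


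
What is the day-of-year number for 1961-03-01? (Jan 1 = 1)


Date: March 1, 1961
Days in months 1 through 2: 59
Plus 1 days in March

Day of year: 60


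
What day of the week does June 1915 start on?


Target: June 1, 1915
Anchor: Jan 1, 1915. With p = 1915 - 1 = 1914: (p + p//4 - p//100 + p//400) mod 7 = (1914 + 478 - 19 + 4) mod 7 = 2377 mod 7 = 4 -> Friday (Mon=0 ... Sun=6)
Days before June (Jan-May): 151 days
Weekday index = (4 + 151) mod 7 = 1

Tuesday


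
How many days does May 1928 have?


May 1928

31 days


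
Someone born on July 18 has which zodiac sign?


Date: July 18
Conventional tropical zodiac dates: Cancer from June 21 onward; Leo starts July 23
July 18 falls within the Cancer range

Cancer


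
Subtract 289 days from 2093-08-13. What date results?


Start: 2093-08-13, subtract 289 days
Back 13 days from August 13 reaches July 31, 2093 -> 276 left
July 2093 has 31 days -> back to June 30, 2093 -> 245 left
June 2093 has 30 days -> back to May 31, 2093 -> 215 left
May 2093 has 31 days -> back to April 30, 2093 -> 184 left
April 2093 has 30 days -> back to March 31, 2093 -> 154 left
March 2093 has 31 days -> back to February 28, 2093 -> 123 left
February 2093 has 28 days -> back to January 31, 2093 -> 95 left
January 2093 has 31 days -> back to December 31, 2092 -> 64 left
December 2092 has 31 days -> back to November 30, 2092 -> 33 left
November 2092 has 30 days -> back to October 31, 2092 -> 3 left
October 2092: 31 - 3 = 28 -> lands on October 28

Result: 2092-10-28


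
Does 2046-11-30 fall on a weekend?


Anchor: Jan 1, 2046. With p = 2046 - 1 = 2045: (p + p//4 - p//100 + p//400) mod 7 = (2045 + 511 - 20 + 5) mod 7 = 2541 mod 7 = 0 -> Monday (Mon=0 ... Sun=6)
Day of year: 334; offset = 333
Weekday index = (0 + 333) mod 7 = 4 -> Friday
Weekend days: Saturday, Sunday

No


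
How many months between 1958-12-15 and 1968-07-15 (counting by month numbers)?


From December 1958 to July 1968
10 years * 12 = 120 months, minus 5 months = 115

115 months


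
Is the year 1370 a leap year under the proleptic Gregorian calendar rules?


Gregorian leap year rule: divisible by 4, but not by 100, unless also by 400.
1370 is not divisible by 4 -> not a leap year

No


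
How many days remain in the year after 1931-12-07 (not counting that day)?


Day of year: 341 of 365
Remaining = 365 - 341

24 days


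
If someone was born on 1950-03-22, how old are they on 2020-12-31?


Birth: 1950-03-22
Reference: 2020-12-31
Year difference: 2020 - 1950 = 70

70 years old


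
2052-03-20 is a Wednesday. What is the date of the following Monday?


Current: Wednesday
Target: Monday
Days ahead: 5

Next Monday: 2052-03-25


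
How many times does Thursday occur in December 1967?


December 1967 has 31 days
Anchor: Jan 1, 1967. With p = 1967 - 1 = 1966: (p + p//4 - p//100 + p//400) mod 7 = (1966 + 491 - 19 + 4) mod 7 = 2442 mod 7 = 6 -> Sunday (Mon=0 ... Sun=6)
Days before December (Jan-Nov): 334; December 1 index = (6 + 334) mod 7 = 4 -> Friday
First Thursday is December 7
Thursdays: 7, 14, 21, 28

4 Thursdays


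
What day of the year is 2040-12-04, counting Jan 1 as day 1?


Date: December 4, 2040
Days in months 1 through 11: 335
Plus 4 days in December

Day of year: 339


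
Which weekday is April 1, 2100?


Target: April 1, 2100
Anchor: Jan 1, 2100. With p = 2100 - 1 = 2099: (p + p//4 - p//100 + p//400) mod 7 = (2099 + 524 - 20 + 5) mod 7 = 2608 mod 7 = 4 -> Friday (Mon=0 ... Sun=6)
Days before April (Jan-Mar): 90 days
Weekday index = (4 + 90) mod 7 = 3

Thursday


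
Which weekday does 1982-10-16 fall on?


Date: October 16, 1982
Anchor: Jan 1, 1982. With p = 1982 - 1 = 1981: (p + p//4 - p//100 + p//400) mod 7 = (1981 + 495 - 19 + 4) mod 7 = 2461 mod 7 = 4 -> Friday (Mon=0 ... Sun=6)
Days before October (Jan-Sep): 273; offset = 273 + 16 - 1 = 288
Weekday index = (4 + 288) mod 7 = 5

Day of the week: Saturday


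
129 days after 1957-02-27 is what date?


Start: 1957-02-27, add 129 days
February 1957 has 28 days: 28 - 27 = 1 day to February 28 -> 128 left
March 1957 has 31 days -> 97 left
April 1957 has 30 days -> 67 left
May 1957 has 31 days -> 36 left
June 1957 has 30 days -> 6 left
July 1957: 6 <= 31 -> lands on July 6

Result: 1957-07-06


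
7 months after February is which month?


February is month 2
2 + 7 = 9

September


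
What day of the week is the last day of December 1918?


December 1918 has 31 days
Anchor: Jan 1, 1918. With p = 1918 - 1 = 1917: (p + p//4 - p//100 + p//400) mod 7 = (1917 + 479 - 19 + 4) mod 7 = 2381 mod 7 = 1 -> Tuesday (Mon=0 ... Sun=6)
Days before December (Jan-Nov): 334; December 1 index = (1 + 334) mod 7 = 6 -> Sunday
Last day offset: 31 - 1 = 30 days
Weekday index = (6 + 30) mod 7 = 1

Tuesday, December 31


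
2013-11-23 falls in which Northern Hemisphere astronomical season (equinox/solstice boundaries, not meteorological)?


Date: November 23
Astronomical Autumn (approx.; exact equinox/solstice day varies by year): September 22 to December 20
November 23 falls within the Autumn window

Autumn


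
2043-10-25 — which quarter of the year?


Month: October (month 10)
Q1: Jan-Mar, Q2: Apr-Jun, Q3: Jul-Sep, Q4: Oct-Dec

Q4


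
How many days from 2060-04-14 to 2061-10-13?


From 2060-04-14 to 2061-10-13
2060-04-14: days before April = 31 + 29 + 31 = 91 (2060 is a leap year); day of year = 91 + 14 = 105
2061-10-13: days before October = 31 + 28 + 31 + 30 + 31 + 30 + 31 + 31 + 30 = 273 (2061 is not a leap year); day of year = 273 + 13 = 286
Rest of 2060: 366 - 105 = 261
Total = 261 + 286 = 547

547 days


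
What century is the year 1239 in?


Century = (year - 1) // 100 + 1
= (1239 - 1) // 100 + 1
= 1238 // 100 + 1
= 12 + 1

13th century


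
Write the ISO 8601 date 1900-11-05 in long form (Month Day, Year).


ISO 1900-11-05 parses as year=1900, month=11, day=05
Month 11 -> November

November 5, 1900


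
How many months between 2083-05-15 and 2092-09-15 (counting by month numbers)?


From May 2083 to September 2092
9 years * 12 = 108 months, plus 4 months = 112

112 months


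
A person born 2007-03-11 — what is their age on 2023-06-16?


Birth: 2007-03-11
Reference: 2023-06-16
Year difference: 2023 - 2007 = 16

16 years old


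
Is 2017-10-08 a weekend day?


Anchor: Jan 1, 2017. With p = 2017 - 1 = 2016: (p + p//4 - p//100 + p//400) mod 7 = (2016 + 504 - 20 + 5) mod 7 = 2505 mod 7 = 6 -> Sunday (Mon=0 ... Sun=6)
Day of year: 281; offset = 280
Weekday index = (6 + 280) mod 7 = 6 -> Sunday
Weekend days: Saturday, Sunday

Yes


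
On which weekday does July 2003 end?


July 2003 has 31 days
Anchor: Jan 1, 2003. With p = 2003 - 1 = 2002: (p + p//4 - p//100 + p//400) mod 7 = (2002 + 500 - 20 + 5) mod 7 = 2487 mod 7 = 2 -> Wednesday (Mon=0 ... Sun=6)
Days before July (Jan-Jun): 181; July 1 index = (2 + 181) mod 7 = 1 -> Tuesday
Last day offset: 31 - 1 = 30 days
Weekday index = (1 + 30) mod 7 = 3

Thursday, July 31


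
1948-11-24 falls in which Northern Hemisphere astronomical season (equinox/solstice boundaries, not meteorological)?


Date: November 24
Astronomical Autumn (approx.; exact equinox/solstice day varies by year): September 22 to December 20
November 24 falls within the Autumn window

Autumn


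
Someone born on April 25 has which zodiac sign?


Date: April 25
Conventional tropical zodiac dates: Taurus from April 20 onward; Gemini starts May 21
April 25 falls within the Taurus range

Taurus


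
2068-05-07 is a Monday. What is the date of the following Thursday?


Current: Monday
Target: Thursday
Days ahead: 3

Next Thursday: 2068-05-10


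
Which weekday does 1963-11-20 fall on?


Date: November 20, 1963
Anchor: Jan 1, 1963. With p = 1963 - 1 = 1962: (p + p//4 - p//100 + p//400) mod 7 = (1962 + 490 - 19 + 4) mod 7 = 2437 mod 7 = 1 -> Tuesday (Mon=0 ... Sun=6)
Days before November (Jan-Oct): 304; offset = 304 + 20 - 1 = 323
Weekday index = (1 + 323) mod 7 = 2

Day of the week: Wednesday


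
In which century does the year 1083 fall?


Century = (year - 1) // 100 + 1
= (1083 - 1) // 100 + 1
= 1082 // 100 + 1
= 10 + 1

11th century


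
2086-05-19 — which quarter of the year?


Month: May (month 5)
Q1: Jan-Mar, Q2: Apr-Jun, Q3: Jul-Sep, Q4: Oct-Dec

Q2


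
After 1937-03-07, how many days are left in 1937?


Day of year: 66 of 365
Remaining = 365 - 66

299 days


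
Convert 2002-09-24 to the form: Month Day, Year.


ISO 2002-09-24 parses as year=2002, month=09, day=24
Month 9 -> September

September 24, 2002


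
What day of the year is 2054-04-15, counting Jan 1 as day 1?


Date: April 15, 2054
Days in months 1 through 3: 90
Plus 15 days in April

Day of year: 105


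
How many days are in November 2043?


November 2043

30 days


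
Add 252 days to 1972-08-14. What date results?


Start: 1972-08-14, add 252 days
August 1972 has 31 days: 31 - 14 = 17 days to August 31 -> 235 left
September 1972 has 30 days -> 205 left
October 1972 has 31 days -> 174 left
November 1972 has 30 days -> 144 left
December 1972 has 31 days -> 113 left
January 1973 has 31 days -> 82 left
February 1973 has 28 days -> 54 left
March 1973 has 31 days -> 23 left
April 1973: 23 <= 30 -> lands on April 23

Result: 1973-04-23


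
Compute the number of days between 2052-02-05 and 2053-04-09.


From 2052-02-05 to 2053-04-09
2052-02-05: days before February = 31; day of year = 31 + 5 = 36
2053-04-09: days before April = 31 + 28 + 31 = 90 (2053 is not a leap year); day of year = 90 + 9 = 99
Rest of 2052: 366 - 36 = 330
Total = 330 + 99 = 429

429 days


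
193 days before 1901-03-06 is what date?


Start: 1901-03-06, subtract 193 days
Back 6 days from March 6 reaches February 28, 1901 -> 187 left
February 1901 has 28 days -> back to January 31, 1901 -> 159 left
January 1901 has 31 days -> back to December 31, 1900 -> 128 left
December 1900 has 31 days -> back to November 30, 1900 -> 97 left
November 1900 has 30 days -> back to October 31, 1900 -> 67 left
October 1900 has 31 days -> back to September 30, 1900 -> 36 left
September 1900 has 30 days -> back to August 31, 1900 -> 6 left
August 1900: 31 - 6 = 25 -> lands on August 25

Result: 1900-08-25


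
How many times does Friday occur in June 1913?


June 1913 has 30 days
Anchor: Jan 1, 1913. With p = 1913 - 1 = 1912: (p + p//4 - p//100 + p//400) mod 7 = (1912 + 478 - 19 + 4) mod 7 = 2375 mod 7 = 2 -> Wednesday (Mon=0 ... Sun=6)
Days before June (Jan-May): 151; June 1 index = (2 + 151) mod 7 = 6 -> Sunday
First Friday is June 6
Fridays: 6, 13, 20, 27

4 Fridays


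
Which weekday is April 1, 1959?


Target: April 1, 1959
Anchor: Jan 1, 1959. With p = 1959 - 1 = 1958: (p + p//4 - p//100 + p//400) mod 7 = (1958 + 489 - 19 + 4) mod 7 = 2432 mod 7 = 3 -> Thursday (Mon=0 ... Sun=6)
Days before April (Jan-Mar): 90 days
Weekday index = (3 + 90) mod 7 = 2

Wednesday


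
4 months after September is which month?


September is month 9
9 + 4 = 13; wrap: 13 - 12 = 1

January


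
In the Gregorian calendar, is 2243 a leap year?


Gregorian leap year rule: divisible by 4, but not by 100, unless also by 400.
2243 is not divisible by 4 -> not a leap year

No


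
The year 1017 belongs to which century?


Century = (year - 1) // 100 + 1
= (1017 - 1) // 100 + 1
= 1016 // 100 + 1
= 10 + 1

11th century


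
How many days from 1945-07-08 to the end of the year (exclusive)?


Day of year: 189 of 365
Remaining = 365 - 189

176 days


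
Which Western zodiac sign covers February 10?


Date: February 10
Conventional tropical zodiac dates: Aquarius from January 20 onward; Pisces starts February 19
February 10 falls within the Aquarius range

Aquarius


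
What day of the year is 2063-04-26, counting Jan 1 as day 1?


Date: April 26, 2063
Days in months 1 through 3: 90
Plus 26 days in April

Day of year: 116


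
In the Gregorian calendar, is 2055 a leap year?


Gregorian leap year rule: divisible by 4, but not by 100, unless also by 400.
2055 is not divisible by 4 -> not a leap year

No


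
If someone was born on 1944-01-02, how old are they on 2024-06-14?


Birth: 1944-01-02
Reference: 2024-06-14
Year difference: 2024 - 1944 = 80

80 years old


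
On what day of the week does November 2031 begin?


Target: November 1, 2031
Anchor: Jan 1, 2031. With p = 2031 - 1 = 2030: (p + p//4 - p//100 + p//400) mod 7 = (2030 + 507 - 20 + 5) mod 7 = 2522 mod 7 = 2 -> Wednesday (Mon=0 ... Sun=6)
Days before November (Jan-Oct): 304 days
Weekday index = (2 + 304) mod 7 = 5

Saturday


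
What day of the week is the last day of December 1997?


December 1997 has 31 days
Anchor: Jan 1, 1997. With p = 1997 - 1 = 1996: (p + p//4 - p//100 + p//400) mod 7 = (1996 + 499 - 19 + 4) mod 7 = 2480 mod 7 = 2 -> Wednesday (Mon=0 ... Sun=6)
Days before December (Jan-Nov): 334; December 1 index = (2 + 334) mod 7 = 0 -> Monday
Last day offset: 31 - 1 = 30 days
Weekday index = (0 + 30) mod 7 = 2

Wednesday, December 31


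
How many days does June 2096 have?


June 2096

30 days


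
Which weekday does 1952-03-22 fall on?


Date: March 22, 1952
Anchor: Jan 1, 1952. With p = 1952 - 1 = 1951: (p + p//4 - p//100 + p//400) mod 7 = (1951 + 487 - 19 + 4) mod 7 = 2423 mod 7 = 1 -> Tuesday (Mon=0 ... Sun=6)
Days before March (Jan-Feb): 60; offset = 60 + 22 - 1 = 81
Weekday index = (1 + 81) mod 7 = 5

Day of the week: Saturday


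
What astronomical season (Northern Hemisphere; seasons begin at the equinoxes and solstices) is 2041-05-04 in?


Date: May 4
Astronomical Spring (approx.; exact equinox/solstice day varies by year): March 20 to June 20
May 4 falls within the Spring window

Spring


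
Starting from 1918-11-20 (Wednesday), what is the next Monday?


Current: Wednesday
Target: Monday
Days ahead: 5

Next Monday: 1918-11-25


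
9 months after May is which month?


May is month 5
5 + 9 = 14; wrap: 14 - 12 = 2

February


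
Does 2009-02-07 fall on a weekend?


Anchor: Jan 1, 2009. With p = 2009 - 1 = 2008: (p + p//4 - p//100 + p//400) mod 7 = (2008 + 502 - 20 + 5) mod 7 = 2495 mod 7 = 3 -> Thursday (Mon=0 ... Sun=6)
Day of year: 38; offset = 37
Weekday index = (3 + 37) mod 7 = 5 -> Saturday
Weekend days: Saturday, Sunday

Yes


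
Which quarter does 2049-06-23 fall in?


Month: June (month 6)
Q1: Jan-Mar, Q2: Apr-Jun, Q3: Jul-Sep, Q4: Oct-Dec

Q2


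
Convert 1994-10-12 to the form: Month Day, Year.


ISO 1994-10-12 parses as year=1994, month=10, day=12
Month 10 -> October

October 12, 1994


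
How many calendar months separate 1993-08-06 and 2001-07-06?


From August 1993 to July 2001
8 years * 12 = 96 months, minus 1 month = 95

95 months


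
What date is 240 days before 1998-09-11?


Start: 1998-09-11, subtract 240 days
Back 11 days from September 11 reaches August 31, 1998 -> 229 left
August 1998 has 31 days -> back to July 31, 1998 -> 198 left
July 1998 has 31 days -> back to June 30, 1998 -> 167 left
June 1998 has 30 days -> back to May 31, 1998 -> 137 left
May 1998 has 31 days -> back to April 30, 1998 -> 106 left
April 1998 has 30 days -> back to March 31, 1998 -> 76 left
March 1998 has 31 days -> back to February 28, 1998 -> 45 left
February 1998 has 28 days -> back to January 31, 1998 -> 17 left
January 1998: 31 - 17 = 14 -> lands on January 14

Result: 1998-01-14
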